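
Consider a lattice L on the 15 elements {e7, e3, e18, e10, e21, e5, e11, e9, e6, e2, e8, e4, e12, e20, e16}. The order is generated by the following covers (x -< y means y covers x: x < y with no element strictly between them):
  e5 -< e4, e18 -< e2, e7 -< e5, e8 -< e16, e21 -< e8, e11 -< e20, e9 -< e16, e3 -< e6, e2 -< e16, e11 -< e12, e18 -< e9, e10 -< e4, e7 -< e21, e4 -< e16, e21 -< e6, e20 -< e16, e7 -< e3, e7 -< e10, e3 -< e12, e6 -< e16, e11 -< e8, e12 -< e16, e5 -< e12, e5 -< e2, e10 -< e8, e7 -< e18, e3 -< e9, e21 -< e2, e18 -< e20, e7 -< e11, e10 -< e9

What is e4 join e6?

e16

Common upper bounds of {e4, e6}: e16.
The least among these is e16.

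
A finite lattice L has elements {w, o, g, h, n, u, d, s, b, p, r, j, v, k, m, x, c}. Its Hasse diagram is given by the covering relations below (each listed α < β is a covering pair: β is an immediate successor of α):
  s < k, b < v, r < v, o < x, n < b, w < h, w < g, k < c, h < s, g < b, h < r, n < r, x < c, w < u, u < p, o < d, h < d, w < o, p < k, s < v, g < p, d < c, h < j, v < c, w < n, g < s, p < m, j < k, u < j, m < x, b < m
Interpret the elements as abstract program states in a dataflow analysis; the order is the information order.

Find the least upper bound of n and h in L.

Common upper bounds of {n, h}: c, r, v.
The least among these is r.

r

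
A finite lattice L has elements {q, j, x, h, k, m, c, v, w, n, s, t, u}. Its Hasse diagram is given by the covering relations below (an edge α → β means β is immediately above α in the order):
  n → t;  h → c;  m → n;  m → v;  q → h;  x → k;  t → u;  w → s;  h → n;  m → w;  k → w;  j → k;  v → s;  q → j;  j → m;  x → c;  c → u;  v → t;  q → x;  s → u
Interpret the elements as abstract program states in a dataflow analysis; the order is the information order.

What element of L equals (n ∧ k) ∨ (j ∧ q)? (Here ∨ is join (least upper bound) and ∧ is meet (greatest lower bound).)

n ∧ k = j
j ∧ q = q
j ∨ q = j

j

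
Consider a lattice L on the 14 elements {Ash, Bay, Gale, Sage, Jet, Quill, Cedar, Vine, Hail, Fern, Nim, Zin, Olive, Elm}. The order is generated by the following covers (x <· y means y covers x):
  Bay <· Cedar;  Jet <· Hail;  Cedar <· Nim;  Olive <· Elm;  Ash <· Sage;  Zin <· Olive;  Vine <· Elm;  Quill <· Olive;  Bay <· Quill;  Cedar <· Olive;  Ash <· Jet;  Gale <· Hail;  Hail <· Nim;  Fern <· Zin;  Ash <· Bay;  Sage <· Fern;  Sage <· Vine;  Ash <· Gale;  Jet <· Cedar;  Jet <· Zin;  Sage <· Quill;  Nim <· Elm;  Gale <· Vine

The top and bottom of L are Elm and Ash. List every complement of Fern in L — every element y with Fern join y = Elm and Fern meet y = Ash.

Gale, Hail, Nim

Need y with Fern ∨ y = Elm and Fern ∧ y = Ash.
Checking each element gives: Gale, Hail, Nim.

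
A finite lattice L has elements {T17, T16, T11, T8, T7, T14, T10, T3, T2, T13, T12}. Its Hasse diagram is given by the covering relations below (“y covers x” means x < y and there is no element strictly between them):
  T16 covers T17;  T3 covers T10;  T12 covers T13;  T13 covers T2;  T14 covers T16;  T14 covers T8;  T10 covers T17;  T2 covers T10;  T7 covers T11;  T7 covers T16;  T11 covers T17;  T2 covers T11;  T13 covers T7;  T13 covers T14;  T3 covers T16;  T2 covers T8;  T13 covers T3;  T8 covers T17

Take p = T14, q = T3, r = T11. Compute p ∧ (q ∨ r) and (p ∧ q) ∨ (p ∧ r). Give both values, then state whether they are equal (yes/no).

q ∨ r = T13, so p ∧ (q ∨ r) = T14 ∧ T13 = T14.
p ∧ q = T16 and p ∧ r = T17, so (p ∧ q) ∨ (p ∧ r) = T16 ∨ T17 = T16.
Equal: no.

T14; T16; no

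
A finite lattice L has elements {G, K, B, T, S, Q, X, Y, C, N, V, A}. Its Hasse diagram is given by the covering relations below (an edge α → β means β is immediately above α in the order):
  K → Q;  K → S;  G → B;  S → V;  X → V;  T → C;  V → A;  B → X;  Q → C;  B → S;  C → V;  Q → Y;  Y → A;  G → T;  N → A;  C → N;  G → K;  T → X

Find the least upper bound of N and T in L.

Common upper bounds of {N, T}: A, N.
The least among these is N.

N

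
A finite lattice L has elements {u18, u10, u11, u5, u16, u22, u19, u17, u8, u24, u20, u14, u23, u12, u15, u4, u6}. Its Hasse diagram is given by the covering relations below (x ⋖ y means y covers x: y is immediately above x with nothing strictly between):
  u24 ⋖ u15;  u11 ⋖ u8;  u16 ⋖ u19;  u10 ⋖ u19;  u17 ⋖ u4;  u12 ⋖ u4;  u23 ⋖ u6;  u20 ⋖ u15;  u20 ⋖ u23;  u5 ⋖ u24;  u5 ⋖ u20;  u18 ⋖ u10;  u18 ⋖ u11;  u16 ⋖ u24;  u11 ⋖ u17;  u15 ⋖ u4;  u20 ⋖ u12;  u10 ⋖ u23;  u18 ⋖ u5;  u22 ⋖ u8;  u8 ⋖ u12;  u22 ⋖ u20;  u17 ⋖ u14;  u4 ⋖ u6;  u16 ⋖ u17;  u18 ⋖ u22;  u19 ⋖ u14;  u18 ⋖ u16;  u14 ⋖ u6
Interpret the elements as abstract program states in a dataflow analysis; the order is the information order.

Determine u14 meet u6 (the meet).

Common lower bounds of {u14, u6}: u10, u11, u14, u16, u17, u18, u19.
The greatest among these is u14.

u14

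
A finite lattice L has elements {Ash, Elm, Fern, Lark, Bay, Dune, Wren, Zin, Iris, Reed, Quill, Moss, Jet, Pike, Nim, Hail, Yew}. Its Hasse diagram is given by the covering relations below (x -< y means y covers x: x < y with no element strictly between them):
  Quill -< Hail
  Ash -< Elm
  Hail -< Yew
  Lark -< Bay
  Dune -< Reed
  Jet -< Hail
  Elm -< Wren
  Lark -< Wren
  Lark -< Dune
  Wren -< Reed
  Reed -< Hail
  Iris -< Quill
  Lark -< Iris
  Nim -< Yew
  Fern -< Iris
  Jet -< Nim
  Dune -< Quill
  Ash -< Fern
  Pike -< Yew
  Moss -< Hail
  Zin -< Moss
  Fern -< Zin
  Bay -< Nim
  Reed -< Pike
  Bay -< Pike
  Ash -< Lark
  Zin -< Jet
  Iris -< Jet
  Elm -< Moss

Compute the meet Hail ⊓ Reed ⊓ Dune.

Common lower bounds of {Hail, Reed, Dune}: Ash, Dune, Lark.
The greatest among these is Dune.

Dune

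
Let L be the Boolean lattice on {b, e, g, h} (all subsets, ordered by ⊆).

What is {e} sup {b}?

{b,e}

Under ⊆, join is union: {e} ∪ {b} = {b,e}.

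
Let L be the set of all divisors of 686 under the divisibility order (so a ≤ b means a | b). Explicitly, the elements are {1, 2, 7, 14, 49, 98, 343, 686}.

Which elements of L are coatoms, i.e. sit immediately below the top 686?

343, 98

The coatoms are exactly the elements covered by 686: 343, 98.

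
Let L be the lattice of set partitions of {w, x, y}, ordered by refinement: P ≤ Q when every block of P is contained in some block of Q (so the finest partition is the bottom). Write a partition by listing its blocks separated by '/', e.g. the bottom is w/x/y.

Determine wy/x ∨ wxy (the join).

wxy

The join of wy/x and wxy merges any blocks that overlap across the partitions, giving wxy.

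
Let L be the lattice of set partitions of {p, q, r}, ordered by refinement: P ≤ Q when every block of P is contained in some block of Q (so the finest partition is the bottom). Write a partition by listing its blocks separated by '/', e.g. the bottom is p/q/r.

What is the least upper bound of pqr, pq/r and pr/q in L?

The join of pqr, pq/r, pr/q merges any blocks that overlap across the partitions, giving pqr.

pqr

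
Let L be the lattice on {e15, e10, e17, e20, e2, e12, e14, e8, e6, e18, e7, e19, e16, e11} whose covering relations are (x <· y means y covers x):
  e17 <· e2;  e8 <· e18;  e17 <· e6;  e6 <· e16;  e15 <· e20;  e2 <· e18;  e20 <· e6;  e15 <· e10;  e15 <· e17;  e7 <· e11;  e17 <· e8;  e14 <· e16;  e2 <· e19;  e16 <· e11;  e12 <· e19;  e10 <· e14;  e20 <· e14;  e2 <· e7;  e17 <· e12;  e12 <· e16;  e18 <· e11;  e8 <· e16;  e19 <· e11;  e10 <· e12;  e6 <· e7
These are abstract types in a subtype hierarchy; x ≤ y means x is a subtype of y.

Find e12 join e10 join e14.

Common upper bounds of {e12, e10, e14}: e11, e16.
The least among these is e16.

e16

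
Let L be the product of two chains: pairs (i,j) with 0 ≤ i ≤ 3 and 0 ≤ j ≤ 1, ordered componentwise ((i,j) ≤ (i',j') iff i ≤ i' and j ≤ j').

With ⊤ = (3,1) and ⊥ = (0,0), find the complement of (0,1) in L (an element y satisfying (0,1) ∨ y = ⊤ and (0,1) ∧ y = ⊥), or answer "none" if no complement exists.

Need y with (0,1) ∨ y = (3,1) and (0,1) ∧ y = (0,0).
Checking each element gives: (3,0).

(3,0)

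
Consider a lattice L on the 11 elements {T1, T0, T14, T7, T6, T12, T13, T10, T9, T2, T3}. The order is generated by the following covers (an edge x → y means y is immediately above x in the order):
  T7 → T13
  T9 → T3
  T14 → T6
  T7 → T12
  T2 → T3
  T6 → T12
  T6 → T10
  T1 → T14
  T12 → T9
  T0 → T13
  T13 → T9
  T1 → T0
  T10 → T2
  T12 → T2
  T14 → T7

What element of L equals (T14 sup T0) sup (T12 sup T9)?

T14 ∨ T0 = T13
T12 ∨ T9 = T9
T13 ∨ T9 = T9

T9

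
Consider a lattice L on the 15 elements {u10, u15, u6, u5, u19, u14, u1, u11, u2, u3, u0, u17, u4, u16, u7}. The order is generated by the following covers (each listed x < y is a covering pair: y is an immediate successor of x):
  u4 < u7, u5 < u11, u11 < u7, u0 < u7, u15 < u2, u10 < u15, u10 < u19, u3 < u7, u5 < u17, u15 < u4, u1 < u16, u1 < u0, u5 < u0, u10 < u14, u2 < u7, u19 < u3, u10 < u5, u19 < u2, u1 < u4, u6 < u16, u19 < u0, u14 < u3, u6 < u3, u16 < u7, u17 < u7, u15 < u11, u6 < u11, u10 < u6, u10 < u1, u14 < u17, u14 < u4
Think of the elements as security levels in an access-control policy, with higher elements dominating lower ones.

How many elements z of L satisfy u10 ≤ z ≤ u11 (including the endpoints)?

5

The interval [u10, u11] = {u10, u11, u15, u5, u6}, which has 5 elements.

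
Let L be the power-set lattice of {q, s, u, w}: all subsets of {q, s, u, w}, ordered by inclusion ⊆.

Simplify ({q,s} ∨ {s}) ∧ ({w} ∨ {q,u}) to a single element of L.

{q,s} ∨ {s} = {q,s}
{w} ∨ {q,u} = {q,u,w}
{q,s} ∧ {q,u,w} = {q}

{q}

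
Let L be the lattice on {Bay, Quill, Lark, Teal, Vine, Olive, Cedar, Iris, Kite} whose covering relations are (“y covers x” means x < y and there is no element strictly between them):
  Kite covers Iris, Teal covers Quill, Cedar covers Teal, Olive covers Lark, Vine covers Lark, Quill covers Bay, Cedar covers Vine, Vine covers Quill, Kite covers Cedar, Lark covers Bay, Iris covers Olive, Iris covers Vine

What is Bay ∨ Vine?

Common upper bounds of {Bay, Vine}: Cedar, Iris, Kite, Vine.
The least among these is Vine.

Vine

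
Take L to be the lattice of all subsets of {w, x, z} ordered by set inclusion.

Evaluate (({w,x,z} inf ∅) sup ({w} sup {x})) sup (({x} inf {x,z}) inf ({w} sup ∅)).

{w,x}

{w,x,z} ∧ ∅ = ∅
{w} ∨ {x} = {w,x}
∅ ∨ {w,x} = {w,x}
{x} ∧ {x,z} = {x}
{w} ∨ ∅ = {w}
{x} ∧ {w} = ∅
{w,x} ∨ ∅ = {w,x}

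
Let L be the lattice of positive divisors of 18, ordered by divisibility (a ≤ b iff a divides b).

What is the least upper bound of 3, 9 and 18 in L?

In the divisibility order, the join is the least common multiple: lcm(3, 9, 18) = 18.

18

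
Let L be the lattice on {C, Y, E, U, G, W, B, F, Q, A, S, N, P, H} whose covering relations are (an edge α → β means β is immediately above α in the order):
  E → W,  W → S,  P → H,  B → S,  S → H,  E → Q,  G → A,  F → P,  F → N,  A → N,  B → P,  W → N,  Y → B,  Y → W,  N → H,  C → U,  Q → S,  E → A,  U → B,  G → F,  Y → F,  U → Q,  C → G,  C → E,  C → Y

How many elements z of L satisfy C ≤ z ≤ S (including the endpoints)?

The interval [C, S] = {B, C, E, Q, S, U, W, Y}, which has 8 elements.

8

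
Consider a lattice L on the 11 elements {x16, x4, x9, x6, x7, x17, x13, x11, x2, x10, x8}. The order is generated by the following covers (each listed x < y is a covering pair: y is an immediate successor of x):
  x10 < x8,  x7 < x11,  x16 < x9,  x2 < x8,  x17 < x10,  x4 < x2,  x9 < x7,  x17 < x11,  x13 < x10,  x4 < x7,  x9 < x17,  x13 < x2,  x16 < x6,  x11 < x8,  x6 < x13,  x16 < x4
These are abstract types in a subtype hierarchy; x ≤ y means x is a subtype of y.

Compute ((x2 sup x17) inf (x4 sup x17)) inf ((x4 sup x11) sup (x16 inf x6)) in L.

x11

x2 ∨ x17 = x8
x4 ∨ x17 = x11
x8 ∧ x11 = x11
x4 ∨ x11 = x11
x16 ∧ x6 = x16
x11 ∨ x16 = x11
x11 ∧ x11 = x11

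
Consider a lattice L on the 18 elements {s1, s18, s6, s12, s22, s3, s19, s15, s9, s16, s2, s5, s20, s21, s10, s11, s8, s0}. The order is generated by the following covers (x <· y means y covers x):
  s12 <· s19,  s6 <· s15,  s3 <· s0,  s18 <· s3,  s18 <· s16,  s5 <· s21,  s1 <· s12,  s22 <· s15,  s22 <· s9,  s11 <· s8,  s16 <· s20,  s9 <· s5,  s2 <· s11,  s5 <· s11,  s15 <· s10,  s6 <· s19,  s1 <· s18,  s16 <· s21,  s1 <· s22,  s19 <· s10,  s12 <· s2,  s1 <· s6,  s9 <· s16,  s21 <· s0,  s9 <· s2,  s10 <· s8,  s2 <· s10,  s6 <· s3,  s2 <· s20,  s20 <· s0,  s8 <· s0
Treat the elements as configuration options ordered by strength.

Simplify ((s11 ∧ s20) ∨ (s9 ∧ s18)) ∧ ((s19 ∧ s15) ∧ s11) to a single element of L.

s1

s11 ∧ s20 = s2
s9 ∧ s18 = s1
s2 ∨ s1 = s2
s19 ∧ s15 = s6
s6 ∧ s11 = s1
s2 ∧ s1 = s1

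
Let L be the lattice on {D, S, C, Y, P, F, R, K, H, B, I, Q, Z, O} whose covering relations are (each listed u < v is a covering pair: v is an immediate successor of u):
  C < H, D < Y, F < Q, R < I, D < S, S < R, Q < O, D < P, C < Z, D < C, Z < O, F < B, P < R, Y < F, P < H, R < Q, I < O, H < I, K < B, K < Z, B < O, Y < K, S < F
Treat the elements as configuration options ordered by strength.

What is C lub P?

H

Common upper bounds of {C, P}: H, I, O.
The least among these is H.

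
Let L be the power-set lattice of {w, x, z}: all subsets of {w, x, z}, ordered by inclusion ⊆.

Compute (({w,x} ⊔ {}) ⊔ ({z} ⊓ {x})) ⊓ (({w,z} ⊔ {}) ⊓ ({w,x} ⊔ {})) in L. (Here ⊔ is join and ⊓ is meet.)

{w,x} ∨ {} = {w,x}
{z} ∧ {x} = {}
{w,x} ∨ {} = {w,x}
{w,z} ∨ {} = {w,z}
{w,x} ∨ {} = {w,x}
{w,z} ∧ {w,x} = {w}
{w,x} ∧ {w} = {w}

{w}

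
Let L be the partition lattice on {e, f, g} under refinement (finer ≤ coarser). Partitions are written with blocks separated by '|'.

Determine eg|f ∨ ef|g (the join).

efg

The join of eg|f and ef|g merges any blocks that overlap across the partitions, giving efg.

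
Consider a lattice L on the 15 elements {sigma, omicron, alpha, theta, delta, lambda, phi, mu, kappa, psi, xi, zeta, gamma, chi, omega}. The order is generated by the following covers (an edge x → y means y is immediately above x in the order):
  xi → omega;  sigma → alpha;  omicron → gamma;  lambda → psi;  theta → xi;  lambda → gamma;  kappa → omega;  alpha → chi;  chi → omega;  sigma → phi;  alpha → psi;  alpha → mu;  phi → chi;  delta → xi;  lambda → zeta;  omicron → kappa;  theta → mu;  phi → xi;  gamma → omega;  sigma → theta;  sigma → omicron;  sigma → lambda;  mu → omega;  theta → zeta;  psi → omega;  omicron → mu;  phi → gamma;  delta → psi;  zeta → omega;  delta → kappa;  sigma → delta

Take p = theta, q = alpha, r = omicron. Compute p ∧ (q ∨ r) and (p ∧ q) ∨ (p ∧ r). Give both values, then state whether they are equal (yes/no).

q ∨ r = mu, so p ∧ (q ∨ r) = theta ∧ mu = theta.
p ∧ q = sigma and p ∧ r = sigma, so (p ∧ q) ∨ (p ∧ r) = sigma ∨ sigma = sigma.
Equal: no.

theta; sigma; no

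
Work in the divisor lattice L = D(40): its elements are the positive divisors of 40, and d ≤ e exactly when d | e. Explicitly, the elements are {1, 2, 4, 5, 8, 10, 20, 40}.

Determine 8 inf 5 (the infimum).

In the divisibility order, the meet is the greatest common divisor: gcd(8, 5) = 1.

1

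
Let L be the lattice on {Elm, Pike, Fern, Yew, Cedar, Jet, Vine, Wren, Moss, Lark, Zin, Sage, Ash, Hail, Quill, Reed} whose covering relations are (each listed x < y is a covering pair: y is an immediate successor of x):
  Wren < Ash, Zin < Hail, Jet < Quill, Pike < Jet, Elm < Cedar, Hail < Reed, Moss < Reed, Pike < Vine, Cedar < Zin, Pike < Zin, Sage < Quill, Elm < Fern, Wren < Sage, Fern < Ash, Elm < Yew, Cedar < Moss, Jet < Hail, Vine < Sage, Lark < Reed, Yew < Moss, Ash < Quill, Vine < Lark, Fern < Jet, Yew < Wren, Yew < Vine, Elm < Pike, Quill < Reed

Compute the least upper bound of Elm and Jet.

Jet

Common upper bounds of {Elm, Jet}: Hail, Jet, Quill, Reed.
The least among these is Jet.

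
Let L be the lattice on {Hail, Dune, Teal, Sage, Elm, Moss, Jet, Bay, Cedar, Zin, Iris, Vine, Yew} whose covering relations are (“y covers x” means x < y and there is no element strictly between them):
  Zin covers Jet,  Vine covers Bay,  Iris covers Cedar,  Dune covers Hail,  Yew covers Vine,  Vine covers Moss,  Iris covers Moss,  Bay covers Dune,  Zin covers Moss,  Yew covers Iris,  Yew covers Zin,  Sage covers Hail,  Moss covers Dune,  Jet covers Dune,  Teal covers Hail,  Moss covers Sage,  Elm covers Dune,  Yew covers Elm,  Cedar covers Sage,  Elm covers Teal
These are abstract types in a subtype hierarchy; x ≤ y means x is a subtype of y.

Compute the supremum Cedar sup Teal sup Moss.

Common upper bounds of {Cedar, Teal, Moss}: Yew.
The least among these is Yew.

Yew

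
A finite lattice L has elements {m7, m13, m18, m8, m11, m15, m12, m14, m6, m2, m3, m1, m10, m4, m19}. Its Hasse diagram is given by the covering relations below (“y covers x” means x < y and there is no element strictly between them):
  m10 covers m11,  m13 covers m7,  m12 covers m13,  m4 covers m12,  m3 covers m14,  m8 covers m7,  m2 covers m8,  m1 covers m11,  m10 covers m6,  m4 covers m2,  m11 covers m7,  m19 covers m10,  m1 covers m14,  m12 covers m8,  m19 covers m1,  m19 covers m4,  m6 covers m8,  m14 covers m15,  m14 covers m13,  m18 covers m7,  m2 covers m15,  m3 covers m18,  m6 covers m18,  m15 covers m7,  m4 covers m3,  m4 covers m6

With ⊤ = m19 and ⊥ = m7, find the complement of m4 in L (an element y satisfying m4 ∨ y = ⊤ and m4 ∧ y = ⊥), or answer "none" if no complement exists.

Need y with m4 ∨ y = m19 and m4 ∧ y = m7.
Checking each element gives: m11.

m11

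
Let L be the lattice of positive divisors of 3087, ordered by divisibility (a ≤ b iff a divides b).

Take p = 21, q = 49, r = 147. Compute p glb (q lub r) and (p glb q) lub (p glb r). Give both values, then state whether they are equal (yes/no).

21; 21; yes

q lub r = 147, so p glb (q lub r) = 21 glb 147 = 21.
p glb q = 7 and p glb r = 21, so (p glb q) lub (p glb r) = 7 lub 21 = 21.
Equal: yes.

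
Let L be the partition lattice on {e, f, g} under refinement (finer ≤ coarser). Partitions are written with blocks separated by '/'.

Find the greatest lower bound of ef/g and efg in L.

ef/g

The meet (common refinement) of ef/g and efg intersects blocks pairwise, giving ef/g.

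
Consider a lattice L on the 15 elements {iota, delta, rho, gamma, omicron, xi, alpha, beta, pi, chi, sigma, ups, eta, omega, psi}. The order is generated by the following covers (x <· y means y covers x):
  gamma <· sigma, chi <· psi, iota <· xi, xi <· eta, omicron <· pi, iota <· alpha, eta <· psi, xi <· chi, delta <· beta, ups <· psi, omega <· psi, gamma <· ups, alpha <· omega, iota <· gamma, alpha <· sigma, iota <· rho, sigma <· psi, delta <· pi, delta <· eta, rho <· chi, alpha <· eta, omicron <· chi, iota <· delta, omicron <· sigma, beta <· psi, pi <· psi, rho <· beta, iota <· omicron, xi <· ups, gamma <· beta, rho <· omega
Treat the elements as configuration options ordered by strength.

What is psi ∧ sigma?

Common lower bounds of {psi, sigma}: alpha, gamma, iota, omicron, sigma.
The greatest among these is sigma.

sigma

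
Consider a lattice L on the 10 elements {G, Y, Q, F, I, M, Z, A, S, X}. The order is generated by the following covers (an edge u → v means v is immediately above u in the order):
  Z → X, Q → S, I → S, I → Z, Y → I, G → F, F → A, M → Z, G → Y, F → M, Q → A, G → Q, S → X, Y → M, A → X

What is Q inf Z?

G

Common lower bounds of {Q, Z}: G.
The greatest among these is G.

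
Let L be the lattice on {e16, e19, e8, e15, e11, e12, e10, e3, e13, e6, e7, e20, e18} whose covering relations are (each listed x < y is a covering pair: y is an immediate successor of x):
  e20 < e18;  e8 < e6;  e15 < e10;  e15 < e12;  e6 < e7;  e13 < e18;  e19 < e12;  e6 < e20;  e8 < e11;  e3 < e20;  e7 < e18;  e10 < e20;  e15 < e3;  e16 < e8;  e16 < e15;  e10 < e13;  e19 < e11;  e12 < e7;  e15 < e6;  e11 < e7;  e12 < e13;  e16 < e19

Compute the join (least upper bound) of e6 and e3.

e20

Common upper bounds of {e6, e3}: e18, e20.
The least among these is e20.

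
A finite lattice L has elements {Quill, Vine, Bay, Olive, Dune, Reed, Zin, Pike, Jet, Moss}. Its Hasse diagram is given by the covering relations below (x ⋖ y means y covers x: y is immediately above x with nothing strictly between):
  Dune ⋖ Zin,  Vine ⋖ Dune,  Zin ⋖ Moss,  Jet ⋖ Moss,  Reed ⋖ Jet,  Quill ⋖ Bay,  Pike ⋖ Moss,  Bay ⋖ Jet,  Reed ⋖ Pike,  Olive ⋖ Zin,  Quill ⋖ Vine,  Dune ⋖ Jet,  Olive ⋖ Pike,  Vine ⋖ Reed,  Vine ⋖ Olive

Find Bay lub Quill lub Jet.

Common upper bounds of {Bay, Quill, Jet}: Jet, Moss.
The least among these is Jet.

Jet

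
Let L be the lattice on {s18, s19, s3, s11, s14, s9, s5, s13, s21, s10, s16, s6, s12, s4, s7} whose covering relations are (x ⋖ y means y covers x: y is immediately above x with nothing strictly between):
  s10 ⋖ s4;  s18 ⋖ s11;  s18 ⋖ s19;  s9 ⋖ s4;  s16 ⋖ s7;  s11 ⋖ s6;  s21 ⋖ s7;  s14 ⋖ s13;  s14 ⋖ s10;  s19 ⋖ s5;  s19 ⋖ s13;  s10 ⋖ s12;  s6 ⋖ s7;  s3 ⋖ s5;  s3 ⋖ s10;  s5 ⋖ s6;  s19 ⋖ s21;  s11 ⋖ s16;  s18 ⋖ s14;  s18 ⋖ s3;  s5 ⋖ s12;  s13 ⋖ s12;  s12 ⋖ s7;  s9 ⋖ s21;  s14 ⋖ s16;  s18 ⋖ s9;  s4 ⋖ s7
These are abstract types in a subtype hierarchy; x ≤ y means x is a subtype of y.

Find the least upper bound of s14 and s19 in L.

Common upper bounds of {s14, s19}: s12, s13, s7.
The least among these is s13.

s13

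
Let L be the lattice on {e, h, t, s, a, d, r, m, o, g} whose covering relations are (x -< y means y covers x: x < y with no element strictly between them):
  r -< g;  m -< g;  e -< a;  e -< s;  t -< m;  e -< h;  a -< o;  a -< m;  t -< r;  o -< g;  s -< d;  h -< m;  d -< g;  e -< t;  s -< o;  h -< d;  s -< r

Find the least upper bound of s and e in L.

s

Common upper bounds of {s, e}: d, g, o, r, s.
The least among these is s.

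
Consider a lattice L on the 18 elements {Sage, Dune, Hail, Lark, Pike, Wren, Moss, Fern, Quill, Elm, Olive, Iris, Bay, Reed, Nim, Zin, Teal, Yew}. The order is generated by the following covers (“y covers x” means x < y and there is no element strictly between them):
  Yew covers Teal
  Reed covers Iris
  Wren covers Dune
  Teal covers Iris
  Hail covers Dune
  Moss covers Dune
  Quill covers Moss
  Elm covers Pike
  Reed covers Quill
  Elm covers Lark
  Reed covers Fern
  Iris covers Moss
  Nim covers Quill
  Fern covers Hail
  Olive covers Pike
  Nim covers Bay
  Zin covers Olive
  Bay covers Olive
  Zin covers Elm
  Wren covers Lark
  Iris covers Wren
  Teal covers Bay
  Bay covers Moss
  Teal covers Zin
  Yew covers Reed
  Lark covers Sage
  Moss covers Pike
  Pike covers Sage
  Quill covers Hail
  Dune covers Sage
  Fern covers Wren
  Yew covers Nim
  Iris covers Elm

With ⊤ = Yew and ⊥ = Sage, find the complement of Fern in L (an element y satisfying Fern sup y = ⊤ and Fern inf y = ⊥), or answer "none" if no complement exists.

Olive

Need y with Fern ∨ y = Yew and Fern ∧ y = Sage.
Checking each element gives: Olive.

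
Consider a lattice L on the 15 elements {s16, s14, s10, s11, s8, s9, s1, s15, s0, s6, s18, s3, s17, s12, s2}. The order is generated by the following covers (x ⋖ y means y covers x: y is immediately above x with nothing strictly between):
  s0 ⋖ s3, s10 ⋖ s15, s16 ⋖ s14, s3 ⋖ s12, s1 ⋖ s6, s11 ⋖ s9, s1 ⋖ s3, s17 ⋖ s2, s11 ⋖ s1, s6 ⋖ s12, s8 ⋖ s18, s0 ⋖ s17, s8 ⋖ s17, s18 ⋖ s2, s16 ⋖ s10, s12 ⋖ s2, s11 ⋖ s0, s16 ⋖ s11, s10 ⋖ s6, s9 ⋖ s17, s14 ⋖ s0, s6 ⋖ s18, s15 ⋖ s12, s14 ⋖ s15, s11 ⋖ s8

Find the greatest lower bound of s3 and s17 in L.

s0

Common lower bounds of {s3, s17}: s0, s11, s14, s16.
The greatest among these is s0.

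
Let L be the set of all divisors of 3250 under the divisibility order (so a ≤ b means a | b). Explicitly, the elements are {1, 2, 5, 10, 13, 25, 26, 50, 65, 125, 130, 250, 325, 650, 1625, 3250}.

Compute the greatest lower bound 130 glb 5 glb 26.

1

Common lower bounds of {130, 5, 26}: 1.
The greatest among these is 1.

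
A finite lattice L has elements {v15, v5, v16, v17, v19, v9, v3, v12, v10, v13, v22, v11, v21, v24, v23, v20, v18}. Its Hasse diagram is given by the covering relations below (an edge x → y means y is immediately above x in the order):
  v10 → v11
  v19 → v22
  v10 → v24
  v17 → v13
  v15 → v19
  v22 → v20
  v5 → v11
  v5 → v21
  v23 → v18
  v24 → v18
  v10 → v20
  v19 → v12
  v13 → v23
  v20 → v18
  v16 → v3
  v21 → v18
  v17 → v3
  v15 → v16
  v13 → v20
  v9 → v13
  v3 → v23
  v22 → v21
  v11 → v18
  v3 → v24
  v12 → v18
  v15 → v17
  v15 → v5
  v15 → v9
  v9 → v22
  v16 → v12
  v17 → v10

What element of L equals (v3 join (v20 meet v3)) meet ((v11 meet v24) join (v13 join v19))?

v17

v20 ∧ v3 = v17
v3 ∨ v17 = v3
v11 ∧ v24 = v10
v13 ∨ v19 = v20
v10 ∨ v20 = v20
v3 ∧ v20 = v17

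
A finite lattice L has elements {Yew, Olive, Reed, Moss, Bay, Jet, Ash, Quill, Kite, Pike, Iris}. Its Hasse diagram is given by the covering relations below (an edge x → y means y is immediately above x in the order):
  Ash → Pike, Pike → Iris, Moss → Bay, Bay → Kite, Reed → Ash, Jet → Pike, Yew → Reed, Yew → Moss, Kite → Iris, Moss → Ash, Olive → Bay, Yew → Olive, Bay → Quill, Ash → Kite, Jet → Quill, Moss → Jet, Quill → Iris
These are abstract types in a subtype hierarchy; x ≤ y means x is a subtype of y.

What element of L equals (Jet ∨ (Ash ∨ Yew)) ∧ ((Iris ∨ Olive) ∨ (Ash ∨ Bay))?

Pike

Ash ∨ Yew = Ash
Jet ∨ Ash = Pike
Iris ∨ Olive = Iris
Ash ∨ Bay = Kite
Iris ∨ Kite = Iris
Pike ∧ Iris = Pike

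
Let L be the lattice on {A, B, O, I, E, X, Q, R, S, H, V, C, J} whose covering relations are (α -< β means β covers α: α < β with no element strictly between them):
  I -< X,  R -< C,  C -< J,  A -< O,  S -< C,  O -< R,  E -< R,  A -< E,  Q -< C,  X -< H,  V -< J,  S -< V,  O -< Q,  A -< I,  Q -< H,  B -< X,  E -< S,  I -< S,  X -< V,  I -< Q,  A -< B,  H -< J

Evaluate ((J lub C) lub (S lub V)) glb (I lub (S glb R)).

J ∨ C = J
S ∨ V = V
J ∨ V = J
S ∧ R = E
I ∨ E = S
J ∧ S = S

S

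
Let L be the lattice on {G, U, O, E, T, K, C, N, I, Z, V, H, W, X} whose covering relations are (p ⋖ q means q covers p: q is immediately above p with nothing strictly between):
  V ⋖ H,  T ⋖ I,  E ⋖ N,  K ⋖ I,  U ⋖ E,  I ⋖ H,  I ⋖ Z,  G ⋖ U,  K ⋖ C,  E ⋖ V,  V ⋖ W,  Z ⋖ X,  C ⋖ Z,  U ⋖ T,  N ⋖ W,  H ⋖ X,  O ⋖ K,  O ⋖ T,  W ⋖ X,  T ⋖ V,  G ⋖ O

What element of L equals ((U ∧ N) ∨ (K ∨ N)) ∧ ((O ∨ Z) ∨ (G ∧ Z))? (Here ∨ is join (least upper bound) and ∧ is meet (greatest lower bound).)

U ∧ N = U
K ∨ N = X
U ∨ X = X
O ∨ Z = Z
G ∧ Z = G
Z ∨ G = Z
X ∧ Z = Z

Z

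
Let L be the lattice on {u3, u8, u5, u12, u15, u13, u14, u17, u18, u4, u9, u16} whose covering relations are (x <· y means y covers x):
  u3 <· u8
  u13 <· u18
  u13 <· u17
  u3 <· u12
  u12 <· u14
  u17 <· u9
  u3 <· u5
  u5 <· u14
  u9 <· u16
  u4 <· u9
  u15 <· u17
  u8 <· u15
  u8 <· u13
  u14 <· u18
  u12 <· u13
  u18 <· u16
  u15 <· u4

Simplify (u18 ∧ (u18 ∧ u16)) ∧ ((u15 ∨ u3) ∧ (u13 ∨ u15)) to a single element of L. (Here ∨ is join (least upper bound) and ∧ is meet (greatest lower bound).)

u8

u18 ∧ u16 = u18
u18 ∧ u18 = u18
u15 ∨ u3 = u15
u13 ∨ u15 = u17
u15 ∧ u17 = u15
u18 ∧ u15 = u8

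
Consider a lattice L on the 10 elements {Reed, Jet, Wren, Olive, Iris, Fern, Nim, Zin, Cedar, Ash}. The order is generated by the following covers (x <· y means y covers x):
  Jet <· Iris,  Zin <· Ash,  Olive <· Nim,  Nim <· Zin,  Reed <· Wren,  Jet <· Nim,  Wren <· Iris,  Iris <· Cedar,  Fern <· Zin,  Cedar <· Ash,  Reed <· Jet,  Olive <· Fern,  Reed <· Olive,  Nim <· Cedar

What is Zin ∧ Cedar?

Common lower bounds of {Zin, Cedar}: Jet, Nim, Olive, Reed.
The greatest among these is Nim.

Nim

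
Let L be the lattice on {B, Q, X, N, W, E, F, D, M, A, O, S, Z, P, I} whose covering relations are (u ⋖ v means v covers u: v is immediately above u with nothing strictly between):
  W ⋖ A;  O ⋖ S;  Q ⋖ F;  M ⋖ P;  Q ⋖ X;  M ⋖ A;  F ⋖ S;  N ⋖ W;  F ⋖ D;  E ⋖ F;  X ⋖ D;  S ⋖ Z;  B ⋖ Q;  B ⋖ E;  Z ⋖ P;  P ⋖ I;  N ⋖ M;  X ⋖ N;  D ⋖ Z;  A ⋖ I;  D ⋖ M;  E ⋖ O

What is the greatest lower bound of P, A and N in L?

Common lower bounds of {P, A, N}: B, N, Q, X.
The greatest among these is N.

N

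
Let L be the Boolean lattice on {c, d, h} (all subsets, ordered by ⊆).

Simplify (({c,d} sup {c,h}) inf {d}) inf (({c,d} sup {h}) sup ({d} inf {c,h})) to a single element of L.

{c,d} ∨ {c,h} = {c,d,h}
{c,d,h} ∧ {d} = {d}
{c,d} ∨ {h} = {c,d,h}
{d} ∧ {c,h} = {}
{c,d,h} ∨ {} = {c,d,h}
{d} ∧ {c,d,h} = {d}

{d}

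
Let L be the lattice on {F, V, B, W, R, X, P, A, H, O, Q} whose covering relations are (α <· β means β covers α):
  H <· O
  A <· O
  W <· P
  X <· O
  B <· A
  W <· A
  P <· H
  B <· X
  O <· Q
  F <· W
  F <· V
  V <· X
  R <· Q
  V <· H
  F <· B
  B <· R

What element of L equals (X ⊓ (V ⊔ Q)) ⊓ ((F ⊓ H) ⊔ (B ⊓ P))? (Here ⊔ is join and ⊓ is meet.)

V ∨ Q = Q
X ∧ Q = X
F ∧ H = F
B ∧ P = F
F ∨ F = F
X ∧ F = F

F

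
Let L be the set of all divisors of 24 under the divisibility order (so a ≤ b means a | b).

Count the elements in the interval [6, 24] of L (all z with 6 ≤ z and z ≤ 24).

3

The interval [6, 24] = {12, 24, 6}, which has 3 elements.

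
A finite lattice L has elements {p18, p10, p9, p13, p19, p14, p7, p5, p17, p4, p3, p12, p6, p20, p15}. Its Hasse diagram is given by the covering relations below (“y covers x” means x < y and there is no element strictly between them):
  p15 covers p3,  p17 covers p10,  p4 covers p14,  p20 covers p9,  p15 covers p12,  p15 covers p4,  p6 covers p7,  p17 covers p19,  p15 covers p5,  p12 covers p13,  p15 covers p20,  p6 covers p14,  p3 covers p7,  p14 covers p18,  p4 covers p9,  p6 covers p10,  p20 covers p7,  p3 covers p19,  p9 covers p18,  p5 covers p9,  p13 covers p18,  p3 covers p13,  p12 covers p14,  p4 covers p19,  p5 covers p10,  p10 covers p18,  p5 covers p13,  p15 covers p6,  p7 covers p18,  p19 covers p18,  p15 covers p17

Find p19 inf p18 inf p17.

Common lower bounds of {p19, p18, p17}: p18.
The greatest among these is p18.

p18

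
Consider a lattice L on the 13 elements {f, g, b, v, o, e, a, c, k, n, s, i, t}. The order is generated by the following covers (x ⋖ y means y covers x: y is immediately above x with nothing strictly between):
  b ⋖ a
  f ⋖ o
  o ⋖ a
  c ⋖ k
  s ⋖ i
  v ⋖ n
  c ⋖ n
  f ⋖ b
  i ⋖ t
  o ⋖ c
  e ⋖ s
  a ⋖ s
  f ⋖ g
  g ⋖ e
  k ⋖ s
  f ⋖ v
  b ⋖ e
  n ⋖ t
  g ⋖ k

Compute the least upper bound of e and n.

t

Common upper bounds of {e, n}: t.
The least among these is t.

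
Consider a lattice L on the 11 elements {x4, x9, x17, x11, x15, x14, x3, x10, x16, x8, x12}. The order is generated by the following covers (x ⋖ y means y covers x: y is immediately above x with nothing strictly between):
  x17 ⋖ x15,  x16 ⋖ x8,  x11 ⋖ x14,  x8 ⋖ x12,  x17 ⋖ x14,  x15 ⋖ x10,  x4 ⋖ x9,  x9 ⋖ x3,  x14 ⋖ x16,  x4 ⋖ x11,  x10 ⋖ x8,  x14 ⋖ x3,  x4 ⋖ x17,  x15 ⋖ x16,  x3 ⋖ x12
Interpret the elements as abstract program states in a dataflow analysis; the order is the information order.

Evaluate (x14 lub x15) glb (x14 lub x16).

x14 ∨ x15 = x16
x14 ∨ x16 = x16
x16 ∧ x16 = x16

x16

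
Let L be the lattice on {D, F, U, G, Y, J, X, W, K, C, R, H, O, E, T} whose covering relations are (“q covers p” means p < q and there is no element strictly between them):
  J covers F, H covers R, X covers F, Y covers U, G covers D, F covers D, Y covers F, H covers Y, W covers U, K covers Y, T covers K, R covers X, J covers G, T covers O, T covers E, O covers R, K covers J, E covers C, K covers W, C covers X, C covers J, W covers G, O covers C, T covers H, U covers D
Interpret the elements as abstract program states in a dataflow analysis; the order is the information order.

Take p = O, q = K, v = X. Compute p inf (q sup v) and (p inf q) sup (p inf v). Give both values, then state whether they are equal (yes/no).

q sup v = T, so p inf (q sup v) = O inf T = O.
p inf q = J and p inf v = X, so (p inf q) sup (p inf v) = J sup X = C.
Equal: no.

O; C; no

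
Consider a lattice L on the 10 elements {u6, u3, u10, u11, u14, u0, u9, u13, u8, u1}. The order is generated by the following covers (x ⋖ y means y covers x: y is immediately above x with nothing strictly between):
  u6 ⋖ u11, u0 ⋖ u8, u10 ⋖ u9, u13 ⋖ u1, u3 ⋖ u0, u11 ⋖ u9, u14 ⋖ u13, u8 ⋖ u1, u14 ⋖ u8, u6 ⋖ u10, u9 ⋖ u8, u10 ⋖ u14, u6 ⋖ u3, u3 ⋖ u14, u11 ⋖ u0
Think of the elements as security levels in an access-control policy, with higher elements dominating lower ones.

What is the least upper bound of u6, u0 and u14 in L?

u8

Common upper bounds of {u6, u0, u14}: u1, u8.
The least among these is u8.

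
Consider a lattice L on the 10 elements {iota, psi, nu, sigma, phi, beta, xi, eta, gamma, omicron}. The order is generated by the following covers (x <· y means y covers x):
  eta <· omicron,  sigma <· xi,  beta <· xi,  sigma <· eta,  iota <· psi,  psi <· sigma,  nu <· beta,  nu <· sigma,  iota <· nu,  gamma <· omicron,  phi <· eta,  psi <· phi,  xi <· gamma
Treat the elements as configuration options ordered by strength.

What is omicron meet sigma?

sigma

Common lower bounds of {omicron, sigma}: iota, nu, psi, sigma.
The greatest among these is sigma.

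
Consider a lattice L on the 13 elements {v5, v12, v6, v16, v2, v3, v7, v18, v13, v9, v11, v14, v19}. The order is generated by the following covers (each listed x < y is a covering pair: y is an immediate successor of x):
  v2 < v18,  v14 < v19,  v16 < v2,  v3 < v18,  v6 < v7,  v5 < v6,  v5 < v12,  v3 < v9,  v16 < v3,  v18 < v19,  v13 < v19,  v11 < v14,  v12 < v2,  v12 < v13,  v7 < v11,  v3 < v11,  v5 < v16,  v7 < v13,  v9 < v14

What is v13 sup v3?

v19

Common upper bounds of {v13, v3}: v19.
The least among these is v19.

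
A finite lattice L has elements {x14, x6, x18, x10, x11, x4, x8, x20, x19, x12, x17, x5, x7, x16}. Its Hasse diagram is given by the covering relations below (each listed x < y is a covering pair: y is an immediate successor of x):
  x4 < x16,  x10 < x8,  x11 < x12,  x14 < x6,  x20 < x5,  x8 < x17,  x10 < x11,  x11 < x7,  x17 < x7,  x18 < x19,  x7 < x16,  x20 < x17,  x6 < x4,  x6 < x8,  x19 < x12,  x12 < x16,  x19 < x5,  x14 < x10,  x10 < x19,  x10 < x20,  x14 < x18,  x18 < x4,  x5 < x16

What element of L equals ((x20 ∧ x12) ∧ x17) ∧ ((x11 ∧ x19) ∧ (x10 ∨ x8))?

x20 ∧ x12 = x10
x10 ∧ x17 = x10
x11 ∧ x19 = x10
x10 ∨ x8 = x8
x10 ∧ x8 = x10
x10 ∧ x10 = x10

x10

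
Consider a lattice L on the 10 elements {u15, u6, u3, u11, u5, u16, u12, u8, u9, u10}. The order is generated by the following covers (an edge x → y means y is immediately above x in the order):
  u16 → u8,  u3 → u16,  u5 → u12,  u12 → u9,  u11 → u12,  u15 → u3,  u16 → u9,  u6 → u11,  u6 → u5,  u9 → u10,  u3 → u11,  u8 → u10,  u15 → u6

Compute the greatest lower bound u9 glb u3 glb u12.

u3

Common lower bounds of {u9, u3, u12}: u15, u3.
The greatest among these is u3.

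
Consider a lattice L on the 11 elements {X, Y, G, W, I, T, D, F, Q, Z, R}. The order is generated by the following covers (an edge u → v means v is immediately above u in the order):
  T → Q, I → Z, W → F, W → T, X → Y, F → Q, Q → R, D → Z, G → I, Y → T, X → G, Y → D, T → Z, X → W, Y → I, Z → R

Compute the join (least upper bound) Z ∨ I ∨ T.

Common upper bounds of {Z, I, T}: R, Z.
The least among these is Z.

Z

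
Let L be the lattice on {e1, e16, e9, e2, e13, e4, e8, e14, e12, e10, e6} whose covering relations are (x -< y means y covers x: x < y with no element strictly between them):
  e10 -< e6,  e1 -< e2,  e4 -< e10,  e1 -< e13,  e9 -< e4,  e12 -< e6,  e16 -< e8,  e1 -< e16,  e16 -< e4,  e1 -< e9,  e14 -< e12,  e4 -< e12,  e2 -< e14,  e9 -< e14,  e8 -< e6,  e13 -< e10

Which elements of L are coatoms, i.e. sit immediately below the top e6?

e10, e12, e8

The coatoms are exactly the elements covered by e6: e10, e12, e8.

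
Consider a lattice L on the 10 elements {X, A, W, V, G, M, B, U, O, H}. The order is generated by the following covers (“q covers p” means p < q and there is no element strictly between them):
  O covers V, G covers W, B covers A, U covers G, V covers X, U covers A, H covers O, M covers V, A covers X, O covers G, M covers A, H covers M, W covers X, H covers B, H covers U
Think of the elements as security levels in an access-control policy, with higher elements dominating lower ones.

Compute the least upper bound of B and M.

H

Common upper bounds of {B, M}: H.
The least among these is H.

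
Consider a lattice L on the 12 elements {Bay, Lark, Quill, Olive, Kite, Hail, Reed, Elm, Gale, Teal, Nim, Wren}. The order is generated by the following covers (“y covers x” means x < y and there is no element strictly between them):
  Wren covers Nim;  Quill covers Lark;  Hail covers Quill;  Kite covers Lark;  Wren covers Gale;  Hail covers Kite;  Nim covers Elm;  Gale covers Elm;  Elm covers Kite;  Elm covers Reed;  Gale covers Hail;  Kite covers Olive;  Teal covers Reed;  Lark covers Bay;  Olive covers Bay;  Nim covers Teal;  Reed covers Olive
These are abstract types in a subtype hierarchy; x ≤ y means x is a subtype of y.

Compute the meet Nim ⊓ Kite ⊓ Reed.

Olive

Common lower bounds of {Nim, Kite, Reed}: Bay, Olive.
The greatest among these is Olive.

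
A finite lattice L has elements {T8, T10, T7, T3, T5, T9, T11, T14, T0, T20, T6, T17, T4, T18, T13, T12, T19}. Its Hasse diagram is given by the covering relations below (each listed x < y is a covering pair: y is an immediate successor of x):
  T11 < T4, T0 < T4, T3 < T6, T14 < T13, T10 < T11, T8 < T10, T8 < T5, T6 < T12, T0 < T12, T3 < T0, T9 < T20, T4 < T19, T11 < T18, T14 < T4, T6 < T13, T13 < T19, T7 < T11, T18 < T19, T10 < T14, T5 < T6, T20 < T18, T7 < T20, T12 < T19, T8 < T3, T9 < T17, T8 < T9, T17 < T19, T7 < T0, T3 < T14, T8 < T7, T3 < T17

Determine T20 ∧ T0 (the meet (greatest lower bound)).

Common lower bounds of {T20, T0}: T7, T8.
The greatest among these is T7.

T7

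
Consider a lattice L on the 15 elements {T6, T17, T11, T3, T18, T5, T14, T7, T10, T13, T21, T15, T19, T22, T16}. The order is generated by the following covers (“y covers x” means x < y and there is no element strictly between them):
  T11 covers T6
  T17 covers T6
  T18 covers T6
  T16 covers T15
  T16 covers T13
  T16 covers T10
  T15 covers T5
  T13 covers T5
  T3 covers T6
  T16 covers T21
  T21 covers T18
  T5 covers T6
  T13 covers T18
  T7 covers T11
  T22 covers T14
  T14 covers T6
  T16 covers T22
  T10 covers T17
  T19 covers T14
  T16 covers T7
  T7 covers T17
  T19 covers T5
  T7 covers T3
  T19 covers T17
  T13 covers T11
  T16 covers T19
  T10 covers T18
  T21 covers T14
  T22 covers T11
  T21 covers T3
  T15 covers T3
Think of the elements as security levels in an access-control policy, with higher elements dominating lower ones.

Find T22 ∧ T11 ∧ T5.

T6

Common lower bounds of {T22, T11, T5}: T6.
The greatest among these is T6.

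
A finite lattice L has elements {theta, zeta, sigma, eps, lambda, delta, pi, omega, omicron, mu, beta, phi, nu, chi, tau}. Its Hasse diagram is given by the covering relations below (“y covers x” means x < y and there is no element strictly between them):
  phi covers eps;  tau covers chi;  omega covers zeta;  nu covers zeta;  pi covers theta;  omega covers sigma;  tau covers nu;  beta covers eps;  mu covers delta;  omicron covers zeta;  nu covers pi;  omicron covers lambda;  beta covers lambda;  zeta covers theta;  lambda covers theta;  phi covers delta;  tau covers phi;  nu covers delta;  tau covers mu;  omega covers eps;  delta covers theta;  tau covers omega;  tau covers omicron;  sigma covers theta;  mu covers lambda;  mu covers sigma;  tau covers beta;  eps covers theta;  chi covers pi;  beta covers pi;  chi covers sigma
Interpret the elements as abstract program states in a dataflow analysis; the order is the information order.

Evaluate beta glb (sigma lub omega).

sigma ∨ omega = omega
beta ∧ omega = eps

eps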